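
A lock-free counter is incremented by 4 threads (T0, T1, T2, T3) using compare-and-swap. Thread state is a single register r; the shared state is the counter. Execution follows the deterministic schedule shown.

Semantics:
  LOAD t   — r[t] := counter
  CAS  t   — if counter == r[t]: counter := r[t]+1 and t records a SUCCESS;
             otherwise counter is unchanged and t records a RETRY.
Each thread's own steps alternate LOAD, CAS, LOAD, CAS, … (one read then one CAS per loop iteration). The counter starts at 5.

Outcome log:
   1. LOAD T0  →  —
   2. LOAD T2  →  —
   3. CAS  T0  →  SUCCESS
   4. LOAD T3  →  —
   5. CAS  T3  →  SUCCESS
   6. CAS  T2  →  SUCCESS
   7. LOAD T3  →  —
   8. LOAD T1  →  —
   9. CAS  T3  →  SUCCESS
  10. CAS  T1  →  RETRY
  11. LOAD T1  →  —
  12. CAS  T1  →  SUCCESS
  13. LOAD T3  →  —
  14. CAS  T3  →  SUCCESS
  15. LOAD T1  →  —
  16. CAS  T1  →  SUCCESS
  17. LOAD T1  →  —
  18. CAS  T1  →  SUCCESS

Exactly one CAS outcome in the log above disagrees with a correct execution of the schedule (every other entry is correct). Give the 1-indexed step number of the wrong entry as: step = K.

Re-executing:
T0 LOAD — after: cnt=5, r=5 — load
T2 LOAD — after: cnt=5, r=5 — load
T0 CAS — after: cnt=6, r=5 — ok
T3 LOAD — after: cnt=6, r=6 — load
T3 CAS — after: cnt=7, r=6 — ok
T2 CAS — after: cnt=7, r=5 — retry
T3 LOAD — after: cnt=7, r=7 — load
T1 LOAD — after: cnt=7, r=7 — load
T3 CAS — after: cnt=8, r=7 — ok
T1 CAS — after: cnt=8, r=7 — retry
T1 LOAD — after: cnt=8, r=8 — load
T1 CAS — after: cnt=9, r=8 — ok
T3 LOAD — after: cnt=9, r=9 — load
T3 CAS — after: cnt=10, r=9 — ok
T1 LOAD — after: cnt=10, r=10 — load
T1 CAS — after: cnt=11, r=10 — ok
T1 LOAD — after: cnt=11, r=11 — load
T1 CAS — after: cnt=12, r=11 — ok
Mismatch at 6.

step = 6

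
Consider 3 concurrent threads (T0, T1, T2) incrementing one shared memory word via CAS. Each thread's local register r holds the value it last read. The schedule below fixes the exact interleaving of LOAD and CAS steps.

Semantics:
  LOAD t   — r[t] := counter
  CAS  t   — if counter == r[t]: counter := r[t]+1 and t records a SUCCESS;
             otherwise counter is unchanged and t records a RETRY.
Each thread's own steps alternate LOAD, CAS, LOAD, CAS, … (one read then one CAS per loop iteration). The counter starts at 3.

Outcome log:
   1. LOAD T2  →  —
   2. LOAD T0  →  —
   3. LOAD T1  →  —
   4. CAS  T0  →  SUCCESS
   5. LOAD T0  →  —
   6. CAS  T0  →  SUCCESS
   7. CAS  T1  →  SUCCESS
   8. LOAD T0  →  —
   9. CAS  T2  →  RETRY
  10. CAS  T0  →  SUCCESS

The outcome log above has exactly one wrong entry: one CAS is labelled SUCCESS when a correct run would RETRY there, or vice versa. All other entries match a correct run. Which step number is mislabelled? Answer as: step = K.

step = 7

Reference trace:
T2 LOAD — after: cnt=3, r=3 — load
T0 LOAD — after: cnt=3, r=3 — load
T1 LOAD — after: cnt=3, r=3 — load
T0 CAS — after: cnt=4, r=3 — ok
T0 LOAD — after: cnt=4, r=4 — load
T0 CAS — after: cnt=5, r=4 — ok
T1 CAS — after: cnt=5, r=3 — retry
T0 LOAD — after: cnt=5, r=5 — load
T2 CAS — after: cnt=5, r=3 — retry
T0 CAS — after: cnt=6, r=5 — ok
Flip is step 7.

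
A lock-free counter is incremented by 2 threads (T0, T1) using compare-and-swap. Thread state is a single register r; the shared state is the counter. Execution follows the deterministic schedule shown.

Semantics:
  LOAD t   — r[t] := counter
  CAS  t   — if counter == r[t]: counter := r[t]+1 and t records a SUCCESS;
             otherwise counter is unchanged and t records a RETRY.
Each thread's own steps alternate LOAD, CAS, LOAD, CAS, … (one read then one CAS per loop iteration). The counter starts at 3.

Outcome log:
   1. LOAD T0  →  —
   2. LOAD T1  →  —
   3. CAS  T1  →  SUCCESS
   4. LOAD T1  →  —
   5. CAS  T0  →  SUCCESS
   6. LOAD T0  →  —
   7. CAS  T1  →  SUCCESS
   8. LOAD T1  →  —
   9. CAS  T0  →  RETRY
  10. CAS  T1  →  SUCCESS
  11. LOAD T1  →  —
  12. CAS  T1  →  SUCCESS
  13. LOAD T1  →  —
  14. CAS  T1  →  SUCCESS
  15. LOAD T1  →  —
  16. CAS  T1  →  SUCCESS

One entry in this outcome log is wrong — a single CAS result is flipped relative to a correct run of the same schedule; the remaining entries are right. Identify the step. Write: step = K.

Re-executing:
T0 LOAD — after: cnt=3, r=3 — load
T1 LOAD — after: cnt=3, r=3 — load
T1 CAS — after: cnt=4, r=3 — ok
T1 LOAD — after: cnt=4, r=4 — load
T0 CAS — after: cnt=4, r=3 — retry
T0 LOAD — after: cnt=4, r=4 — load
T1 CAS — after: cnt=5, r=4 — ok
T1 LOAD — after: cnt=5, r=5 — load
T0 CAS — after: cnt=5, r=4 — retry
T1 CAS — after: cnt=6, r=5 — ok
T1 LOAD — after: cnt=6, r=6 — load
T1 CAS — after: cnt=7, r=6 — ok
T1 LOAD — after: cnt=7, r=7 — load
T1 CAS — after: cnt=8, r=7 — ok
T1 LOAD — after: cnt=8, r=8 — load
T1 CAS — after: cnt=9, r=8 — ok
Flip is step 5.

step = 5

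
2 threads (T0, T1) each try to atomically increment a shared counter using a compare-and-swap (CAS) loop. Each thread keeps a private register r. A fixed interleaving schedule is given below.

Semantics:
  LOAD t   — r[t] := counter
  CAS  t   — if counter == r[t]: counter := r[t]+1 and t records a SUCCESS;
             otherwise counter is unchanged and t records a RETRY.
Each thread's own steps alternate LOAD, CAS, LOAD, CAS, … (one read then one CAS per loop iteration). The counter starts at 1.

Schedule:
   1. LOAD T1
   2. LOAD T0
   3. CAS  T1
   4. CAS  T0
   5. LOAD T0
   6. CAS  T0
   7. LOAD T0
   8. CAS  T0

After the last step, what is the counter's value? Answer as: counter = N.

#1 T1 reads 1
#2 T0 reads 1
#3 T1 CAS(1→2) writes; counter now 2
#4 T0 CAS(1→2) fails; counter now 2
#5 T0 reads 2
#6 T0 CAS(2→3) writes; counter now 3
#7 T0 reads 3
#8 T0 CAS(3→4) writes; counter now 4

counter = 4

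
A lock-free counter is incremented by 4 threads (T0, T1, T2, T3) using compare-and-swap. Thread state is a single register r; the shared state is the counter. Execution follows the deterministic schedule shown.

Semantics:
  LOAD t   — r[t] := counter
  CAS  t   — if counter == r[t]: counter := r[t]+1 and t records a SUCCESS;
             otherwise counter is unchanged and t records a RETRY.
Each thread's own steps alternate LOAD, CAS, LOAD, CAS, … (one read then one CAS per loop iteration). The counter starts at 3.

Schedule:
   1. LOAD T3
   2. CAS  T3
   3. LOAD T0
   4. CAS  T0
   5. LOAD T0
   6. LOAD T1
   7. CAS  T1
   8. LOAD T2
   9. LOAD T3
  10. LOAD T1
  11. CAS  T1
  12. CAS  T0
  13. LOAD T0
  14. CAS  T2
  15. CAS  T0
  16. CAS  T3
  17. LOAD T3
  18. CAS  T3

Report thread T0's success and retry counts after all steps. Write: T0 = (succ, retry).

T3 LOAD — after: cnt=3, r=3 — load
T3 CAS — after: cnt=4, r=3 — ok
T0 LOAD — after: cnt=4, r=4 — load
T0 CAS — after: cnt=5, r=4 — ok
T0 LOAD — after: cnt=5, r=5 — load
T1 LOAD — after: cnt=5, r=5 — load
T1 CAS — after: cnt=6, r=5 — ok
T2 LOAD — after: cnt=6, r=6 — load
T3 LOAD — after: cnt=6, r=6 — load
T1 LOAD — after: cnt=6, r=6 — load
T1 CAS — after: cnt=7, r=6 — ok
T0 CAS — after: cnt=7, r=5 — retry
T0 LOAD — after: cnt=7, r=7 — load
T2 CAS — after: cnt=7, r=6 — retry
T0 CAS — after: cnt=8, r=7 — ok
T3 CAS — after: cnt=8, r=6 — retry
T3 LOAD — after: cnt=8, r=8 — load
T3 CAS — after: cnt=9, r=8 — ok

T0 = (2, 1)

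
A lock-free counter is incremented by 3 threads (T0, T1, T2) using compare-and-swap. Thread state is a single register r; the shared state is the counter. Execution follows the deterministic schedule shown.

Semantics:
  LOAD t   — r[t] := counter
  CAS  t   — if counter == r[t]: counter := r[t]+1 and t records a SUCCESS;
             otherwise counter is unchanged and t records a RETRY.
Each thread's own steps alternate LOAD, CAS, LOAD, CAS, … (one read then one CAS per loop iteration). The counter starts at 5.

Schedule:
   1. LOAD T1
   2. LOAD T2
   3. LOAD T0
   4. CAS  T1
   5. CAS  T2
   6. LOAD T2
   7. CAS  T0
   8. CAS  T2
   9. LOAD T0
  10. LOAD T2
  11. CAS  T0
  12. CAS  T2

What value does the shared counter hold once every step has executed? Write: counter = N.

T1 LOAD — after: cnt=5, r=5 — load
T2 LOAD — after: cnt=5, r=5 — load
T0 LOAD — after: cnt=5, r=5 — load
T1 CAS — after: cnt=6, r=5 — ok
T2 CAS — after: cnt=6, r=5 — retry
T2 LOAD — after: cnt=6, r=6 — load
T0 CAS — after: cnt=6, r=5 — retry
T2 CAS — after: cnt=7, r=6 — ok
T0 LOAD — after: cnt=7, r=7 — load
T2 LOAD — after: cnt=7, r=7 — load
T0 CAS — after: cnt=8, r=7 — ok
T2 CAS — after: cnt=8, r=7 — retry

counter = 8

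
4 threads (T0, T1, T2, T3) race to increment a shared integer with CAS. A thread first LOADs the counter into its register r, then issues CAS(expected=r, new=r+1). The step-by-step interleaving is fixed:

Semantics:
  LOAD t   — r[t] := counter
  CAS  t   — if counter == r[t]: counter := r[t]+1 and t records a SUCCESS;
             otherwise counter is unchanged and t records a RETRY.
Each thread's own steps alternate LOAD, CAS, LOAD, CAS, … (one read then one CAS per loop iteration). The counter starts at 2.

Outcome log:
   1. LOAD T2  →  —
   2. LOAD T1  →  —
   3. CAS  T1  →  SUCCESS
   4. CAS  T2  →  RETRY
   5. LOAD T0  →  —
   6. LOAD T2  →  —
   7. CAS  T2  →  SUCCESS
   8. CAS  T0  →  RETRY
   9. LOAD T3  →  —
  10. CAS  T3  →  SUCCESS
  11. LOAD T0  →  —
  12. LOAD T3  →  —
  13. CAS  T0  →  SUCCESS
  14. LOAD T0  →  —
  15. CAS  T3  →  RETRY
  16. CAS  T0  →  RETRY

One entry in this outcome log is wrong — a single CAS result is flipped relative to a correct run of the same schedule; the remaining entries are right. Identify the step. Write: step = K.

step = 16

Re-executing:
T2 LOAD — after: cnt=2, r=2 — load
T1 LOAD — after: cnt=2, r=2 — load
T1 CAS — after: cnt=3, r=2 — ok
T2 CAS — after: cnt=3, r=2 — retry
T0 LOAD — after: cnt=3, r=3 — load
T2 LOAD — after: cnt=3, r=3 — load
T2 CAS — after: cnt=4, r=3 — ok
T0 CAS — after: cnt=4, r=3 — retry
T3 LOAD — after: cnt=4, r=4 — load
T3 CAS — after: cnt=5, r=4 — ok
T0 LOAD — after: cnt=5, r=5 — load
T3 LOAD — after: cnt=5, r=5 — load
T0 CAS — after: cnt=6, r=5 — ok
T0 LOAD — after: cnt=6, r=6 — load
T3 CAS — after: cnt=6, r=5 — retry
T0 CAS — after: cnt=7, r=6 — ok
Mismatch at 16.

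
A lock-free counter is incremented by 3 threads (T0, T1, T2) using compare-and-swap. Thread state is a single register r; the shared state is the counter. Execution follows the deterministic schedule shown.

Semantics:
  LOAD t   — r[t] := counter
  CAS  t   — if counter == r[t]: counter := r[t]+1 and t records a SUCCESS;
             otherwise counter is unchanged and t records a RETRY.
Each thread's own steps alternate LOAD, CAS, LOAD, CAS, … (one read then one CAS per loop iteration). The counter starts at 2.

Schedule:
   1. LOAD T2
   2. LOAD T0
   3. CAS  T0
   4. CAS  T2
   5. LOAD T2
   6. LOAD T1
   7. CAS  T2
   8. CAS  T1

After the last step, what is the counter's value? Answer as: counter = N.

T2 LOAD — after: cnt=2, r=2 — load
T0 LOAD — after: cnt=2, r=2 — load
T0 CAS — after: cnt=3, r=2 — ok
T2 CAS — after: cnt=3, r=2 — retry
T2 LOAD — after: cnt=3, r=3 — load
T1 LOAD — after: cnt=3, r=3 — load
T2 CAS — after: cnt=4, r=3 — ok
T1 CAS — after: cnt=4, r=3 — retry

counter = 4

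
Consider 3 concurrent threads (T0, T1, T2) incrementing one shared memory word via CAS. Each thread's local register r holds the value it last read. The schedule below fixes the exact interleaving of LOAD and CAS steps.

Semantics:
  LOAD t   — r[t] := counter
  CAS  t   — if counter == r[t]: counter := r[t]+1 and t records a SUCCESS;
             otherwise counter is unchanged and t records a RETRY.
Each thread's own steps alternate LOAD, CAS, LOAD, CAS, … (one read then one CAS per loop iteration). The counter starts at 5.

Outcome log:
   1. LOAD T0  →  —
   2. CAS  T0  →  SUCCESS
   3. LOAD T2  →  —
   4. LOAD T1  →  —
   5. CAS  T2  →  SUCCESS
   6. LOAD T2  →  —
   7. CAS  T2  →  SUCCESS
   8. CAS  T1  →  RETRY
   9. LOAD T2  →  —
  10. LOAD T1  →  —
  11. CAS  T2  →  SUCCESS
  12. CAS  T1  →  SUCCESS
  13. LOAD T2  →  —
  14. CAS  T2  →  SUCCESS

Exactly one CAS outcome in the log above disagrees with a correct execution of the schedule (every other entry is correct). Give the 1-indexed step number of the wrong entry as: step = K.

Re-executing:
1. LOAD T0 → mem=5 r[T0]=5 [LOAD]
2. CAS T0 → mem=6 r[T0]=5 [OK]
3. LOAD T2 → mem=6 r[T2]=6 [LOAD]
4. LOAD T1 → mem=6 r[T1]=6 [LOAD]
5. CAS T2 → mem=7 r[T2]=6 [OK]
6. LOAD T2 → mem=7 r[T2]=7 [LOAD]
7. CAS T2 → mem=8 r[T2]=7 [OK]
8. CAS T1 → mem=8 r[T1]=6 [RETRY]
9. LOAD T2 → mem=8 r[T2]=8 [LOAD]
10. LOAD T1 → mem=8 r[T1]=8 [LOAD]
11. CAS T2 → mem=9 r[T2]=8 [OK]
12. CAS T1 → mem=9 r[T1]=8 [RETRY]
13. LOAD T2 → mem=9 r[T2]=9 [LOAD]
14. CAS T2 → mem=10 r[T2]=9 [OK]
Log disagrees first at step 12.

step = 12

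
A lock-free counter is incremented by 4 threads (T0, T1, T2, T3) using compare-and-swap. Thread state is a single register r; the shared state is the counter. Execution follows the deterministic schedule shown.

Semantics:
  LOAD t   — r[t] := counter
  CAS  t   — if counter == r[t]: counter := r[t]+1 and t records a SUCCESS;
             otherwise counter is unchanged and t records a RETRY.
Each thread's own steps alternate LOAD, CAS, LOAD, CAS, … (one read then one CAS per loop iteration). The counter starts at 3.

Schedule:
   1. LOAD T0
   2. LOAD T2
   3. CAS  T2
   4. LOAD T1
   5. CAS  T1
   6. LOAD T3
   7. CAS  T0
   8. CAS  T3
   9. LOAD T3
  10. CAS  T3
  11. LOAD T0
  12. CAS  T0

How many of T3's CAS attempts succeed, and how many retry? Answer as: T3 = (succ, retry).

T0 LOAD — after: cnt=3, r=3 — load
T2 LOAD — after: cnt=3, r=3 — load
T2 CAS — after: cnt=4, r=3 — ok
T1 LOAD — after: cnt=4, r=4 — load
T1 CAS — after: cnt=5, r=4 — ok
T3 LOAD — after: cnt=5, r=5 — load
T0 CAS — after: cnt=5, r=3 — retry
T3 CAS — after: cnt=6, r=5 — ok
T3 LOAD — after: cnt=6, r=6 — load
T3 CAS — after: cnt=7, r=6 — ok
T0 LOAD — after: cnt=7, r=7 — load
T0 CAS — after: cnt=8, r=7 — ok

T3 = (2, 0)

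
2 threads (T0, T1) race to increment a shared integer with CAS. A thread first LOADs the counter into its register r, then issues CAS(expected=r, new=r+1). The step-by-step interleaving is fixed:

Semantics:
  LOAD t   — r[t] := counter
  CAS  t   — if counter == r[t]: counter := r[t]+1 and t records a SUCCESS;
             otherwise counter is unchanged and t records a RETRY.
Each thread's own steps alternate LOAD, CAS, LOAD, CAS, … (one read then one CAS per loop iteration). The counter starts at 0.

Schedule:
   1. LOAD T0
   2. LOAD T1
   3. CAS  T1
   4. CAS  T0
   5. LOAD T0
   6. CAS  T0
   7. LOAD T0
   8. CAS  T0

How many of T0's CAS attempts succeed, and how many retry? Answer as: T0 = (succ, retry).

#1 T0 reads 0
#2 T1 reads 0
#3 T1 CAS(0→1) writes; counter now 1
#4 T0 CAS(0→1) fails; counter now 1
#5 T0 reads 1
#6 T0 CAS(1→2) writes; counter now 2
#7 T0 reads 2
#8 T0 CAS(2→3) writes; counter now 3

T0 = (2, 1)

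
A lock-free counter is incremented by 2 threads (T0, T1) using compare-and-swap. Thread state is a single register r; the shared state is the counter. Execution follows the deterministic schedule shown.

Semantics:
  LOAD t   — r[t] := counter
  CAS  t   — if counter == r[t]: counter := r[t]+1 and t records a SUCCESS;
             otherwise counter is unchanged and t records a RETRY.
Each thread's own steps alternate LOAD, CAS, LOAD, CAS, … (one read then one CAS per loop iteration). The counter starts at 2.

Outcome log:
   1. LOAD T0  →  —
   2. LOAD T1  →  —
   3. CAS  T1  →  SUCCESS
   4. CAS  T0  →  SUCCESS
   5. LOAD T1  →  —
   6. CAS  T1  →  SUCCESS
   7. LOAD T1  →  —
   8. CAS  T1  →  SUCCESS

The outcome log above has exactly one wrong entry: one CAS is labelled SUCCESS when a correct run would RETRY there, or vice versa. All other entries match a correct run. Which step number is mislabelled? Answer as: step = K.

step = 4

Correct run:
[1] T0.load  rd  (counter 2, T0.r 2)
[2] T1.load  rd  (counter 2, T1.r 2)
[3] T1.cas  hit  (counter 3, T1.r 2)
[4] T0.cas  miss  (counter 3, T0.r 2)
[5] T1.load  rd  (counter 3, T1.r 3)
[6] T1.cas  hit  (counter 4, T1.r 3)
[7] T1.load  rd  (counter 4, T1.r 4)
[8] T1.cas  hit  (counter 5, T1.r 4)
Log disagrees first at step 4.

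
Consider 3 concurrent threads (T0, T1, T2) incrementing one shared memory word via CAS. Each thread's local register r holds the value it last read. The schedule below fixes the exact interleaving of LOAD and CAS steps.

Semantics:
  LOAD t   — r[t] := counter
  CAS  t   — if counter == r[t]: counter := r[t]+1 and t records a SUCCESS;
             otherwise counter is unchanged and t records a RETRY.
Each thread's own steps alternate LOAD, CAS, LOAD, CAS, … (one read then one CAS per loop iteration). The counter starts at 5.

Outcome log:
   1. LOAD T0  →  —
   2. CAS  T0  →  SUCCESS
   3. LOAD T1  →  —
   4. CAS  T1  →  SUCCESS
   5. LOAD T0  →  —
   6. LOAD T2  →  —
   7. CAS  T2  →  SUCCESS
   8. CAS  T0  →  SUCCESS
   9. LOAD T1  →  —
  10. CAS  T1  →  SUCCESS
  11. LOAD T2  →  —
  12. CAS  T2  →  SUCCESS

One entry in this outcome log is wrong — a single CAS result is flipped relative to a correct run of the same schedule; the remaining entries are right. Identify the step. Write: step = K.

Re-executing:
T0 LOAD — after: cnt=5, r=5 — load
T0 CAS — after: cnt=6, r=5 — ok
T1 LOAD — after: cnt=6, r=6 — load
T1 CAS — after: cnt=7, r=6 — ok
T0 LOAD — after: cnt=7, r=7 — load
T2 LOAD — after: cnt=7, r=7 — load
T2 CAS — after: cnt=8, r=7 — ok
T0 CAS — after: cnt=8, r=7 — retry
T1 LOAD — after: cnt=8, r=8 — load
T1 CAS — after: cnt=9, r=8 — ok
T2 LOAD — after: cnt=9, r=9 — load
T2 CAS — after: cnt=10, r=9 — ok
Log disagrees first at step 8.

step = 8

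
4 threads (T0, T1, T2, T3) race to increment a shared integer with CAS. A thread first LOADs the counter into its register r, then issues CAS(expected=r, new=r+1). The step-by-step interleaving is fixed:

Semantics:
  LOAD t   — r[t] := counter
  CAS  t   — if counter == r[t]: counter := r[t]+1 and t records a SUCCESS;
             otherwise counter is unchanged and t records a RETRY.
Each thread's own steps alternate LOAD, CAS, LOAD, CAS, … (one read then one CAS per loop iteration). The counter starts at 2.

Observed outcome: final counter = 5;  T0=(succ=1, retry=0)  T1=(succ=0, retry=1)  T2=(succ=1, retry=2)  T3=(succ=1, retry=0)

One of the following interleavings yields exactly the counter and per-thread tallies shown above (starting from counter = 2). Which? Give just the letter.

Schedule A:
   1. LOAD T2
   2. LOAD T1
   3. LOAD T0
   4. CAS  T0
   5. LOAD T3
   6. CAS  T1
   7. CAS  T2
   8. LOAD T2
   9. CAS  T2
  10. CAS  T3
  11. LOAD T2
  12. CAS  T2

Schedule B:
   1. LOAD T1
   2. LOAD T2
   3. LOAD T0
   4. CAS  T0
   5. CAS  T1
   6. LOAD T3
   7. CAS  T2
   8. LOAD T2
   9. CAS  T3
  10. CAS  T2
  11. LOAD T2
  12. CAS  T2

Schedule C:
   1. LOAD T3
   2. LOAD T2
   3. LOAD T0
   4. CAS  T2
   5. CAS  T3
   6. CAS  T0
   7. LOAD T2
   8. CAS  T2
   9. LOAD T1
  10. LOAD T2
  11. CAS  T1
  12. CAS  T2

B

Tracing schedule B:
step 1: T1 LOAD ⇒ load; ctr=2 reg=2
step 2: T2 LOAD ⇒ load; ctr=2 reg=2
step 3: T0 LOAD ⇒ load; ctr=2 reg=2
step 4: T0 CAS ⇒ ok; ctr=3 reg=2
step 5: T1 CAS ⇒ retry; ctr=3 reg=2
step 6: T3 LOAD ⇒ load; ctr=3 reg=3
step 7: T2 CAS ⇒ retry; ctr=3 reg=2
step 8: T2 LOAD ⇒ load; ctr=3 reg=3
step 9: T3 CAS ⇒ ok; ctr=4 reg=3
step 10: T2 CAS ⇒ retry; ctr=4 reg=3
step 11: T2 LOAD ⇒ load; ctr=4 reg=4
step 12: T2 CAS ⇒ ok; ctr=5 reg=4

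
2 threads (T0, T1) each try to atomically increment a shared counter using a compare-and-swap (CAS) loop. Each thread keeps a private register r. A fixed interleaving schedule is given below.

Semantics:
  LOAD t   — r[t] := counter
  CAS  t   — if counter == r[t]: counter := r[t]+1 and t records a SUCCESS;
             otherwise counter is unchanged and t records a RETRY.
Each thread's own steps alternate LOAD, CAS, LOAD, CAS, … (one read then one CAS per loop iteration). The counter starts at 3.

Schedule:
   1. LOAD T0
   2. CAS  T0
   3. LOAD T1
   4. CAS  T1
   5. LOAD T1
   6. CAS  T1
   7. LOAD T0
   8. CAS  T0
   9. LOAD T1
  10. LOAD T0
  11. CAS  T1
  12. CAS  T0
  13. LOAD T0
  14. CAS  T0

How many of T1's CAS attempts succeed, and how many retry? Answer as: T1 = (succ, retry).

1. LOAD T0 → mem=3 r[T0]=3 [LOAD]
2. CAS T0 → mem=4 r[T0]=3 [OK]
3. LOAD T1 → mem=4 r[T1]=4 [LOAD]
4. CAS T1 → mem=5 r[T1]=4 [OK]
5. LOAD T1 → mem=5 r[T1]=5 [LOAD]
6. CAS T1 → mem=6 r[T1]=5 [OK]
7. LOAD T0 → mem=6 r[T0]=6 [LOAD]
8. CAS T0 → mem=7 r[T0]=6 [OK]
9. LOAD T1 → mem=7 r[T1]=7 [LOAD]
10. LOAD T0 → mem=7 r[T0]=7 [LOAD]
11. CAS T1 → mem=8 r[T1]=7 [OK]
12. CAS T0 → mem=8 r[T0]=7 [RETRY]
13. LOAD T0 → mem=8 r[T0]=8 [LOAD]
14. CAS T0 → mem=9 r[T0]=8 [OK]

T1 = (3, 0)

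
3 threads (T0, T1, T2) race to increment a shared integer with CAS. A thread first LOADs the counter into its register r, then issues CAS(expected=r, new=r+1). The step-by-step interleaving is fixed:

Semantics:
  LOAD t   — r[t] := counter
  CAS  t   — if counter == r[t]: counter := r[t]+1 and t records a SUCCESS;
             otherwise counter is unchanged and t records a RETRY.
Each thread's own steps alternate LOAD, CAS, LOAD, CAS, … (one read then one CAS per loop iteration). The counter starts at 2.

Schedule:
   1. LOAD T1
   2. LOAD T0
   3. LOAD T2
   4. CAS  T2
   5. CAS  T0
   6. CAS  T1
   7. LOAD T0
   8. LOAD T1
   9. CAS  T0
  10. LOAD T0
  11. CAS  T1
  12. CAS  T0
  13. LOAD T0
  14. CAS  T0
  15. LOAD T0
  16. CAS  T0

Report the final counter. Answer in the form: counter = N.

counter = 7

   1) LOAD T1:  M=2  r_T1=2
   2) LOAD T0:  M=2  r_T0=2
   3) LOAD T2:  M=2  r_T2=2
   4) CAS  T2:  M=3  r_T2=2 ✓
   5) CAS  T0:  M=3  r_T0=2 ✗
   6) CAS  T1:  M=3  r_T1=2 ✗
   7) LOAD T0:  M=3  r_T0=3
   8) LOAD T1:  M=3  r_T1=3
   9) CAS  T0:  M=4  r_T0=3 ✓
  10) LOAD T0:  M=4  r_T0=4
  11) CAS  T1:  M=4  r_T1=3 ✗
  12) CAS  T0:  M=5  r_T0=4 ✓
  13) LOAD T0:  M=5  r_T0=5
  14) CAS  T0:  M=6  r_T0=5 ✓
  15) LOAD T0:  M=6  r_T0=6
  16) CAS  T0:  M=7  r_T0=6 ✓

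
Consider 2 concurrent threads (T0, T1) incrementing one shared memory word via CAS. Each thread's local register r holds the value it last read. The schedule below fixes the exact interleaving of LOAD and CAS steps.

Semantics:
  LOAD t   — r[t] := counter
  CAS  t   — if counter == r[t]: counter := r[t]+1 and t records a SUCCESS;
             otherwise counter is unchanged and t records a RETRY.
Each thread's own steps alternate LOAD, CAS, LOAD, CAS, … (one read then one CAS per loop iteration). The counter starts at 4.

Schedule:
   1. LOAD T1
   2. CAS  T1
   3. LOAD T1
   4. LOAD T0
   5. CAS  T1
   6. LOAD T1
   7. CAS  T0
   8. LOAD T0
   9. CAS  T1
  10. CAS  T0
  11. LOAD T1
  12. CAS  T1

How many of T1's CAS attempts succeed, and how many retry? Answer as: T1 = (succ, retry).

step 1: T1 LOAD ⇒ load; ctr=4 reg=4
step 2: T1 CAS ⇒ ok; ctr=5 reg=4
step 3: T1 LOAD ⇒ load; ctr=5 reg=5
step 4: T0 LOAD ⇒ load; ctr=5 reg=5
step 5: T1 CAS ⇒ ok; ctr=6 reg=5
step 6: T1 LOAD ⇒ load; ctr=6 reg=6
step 7: T0 CAS ⇒ retry; ctr=6 reg=5
step 8: T0 LOAD ⇒ load; ctr=6 reg=6
step 9: T1 CAS ⇒ ok; ctr=7 reg=6
step 10: T0 CAS ⇒ retry; ctr=7 reg=6
step 11: T1 LOAD ⇒ load; ctr=7 reg=7
step 12: T1 CAS ⇒ ok; ctr=8 reg=7

T1 = (4, 0)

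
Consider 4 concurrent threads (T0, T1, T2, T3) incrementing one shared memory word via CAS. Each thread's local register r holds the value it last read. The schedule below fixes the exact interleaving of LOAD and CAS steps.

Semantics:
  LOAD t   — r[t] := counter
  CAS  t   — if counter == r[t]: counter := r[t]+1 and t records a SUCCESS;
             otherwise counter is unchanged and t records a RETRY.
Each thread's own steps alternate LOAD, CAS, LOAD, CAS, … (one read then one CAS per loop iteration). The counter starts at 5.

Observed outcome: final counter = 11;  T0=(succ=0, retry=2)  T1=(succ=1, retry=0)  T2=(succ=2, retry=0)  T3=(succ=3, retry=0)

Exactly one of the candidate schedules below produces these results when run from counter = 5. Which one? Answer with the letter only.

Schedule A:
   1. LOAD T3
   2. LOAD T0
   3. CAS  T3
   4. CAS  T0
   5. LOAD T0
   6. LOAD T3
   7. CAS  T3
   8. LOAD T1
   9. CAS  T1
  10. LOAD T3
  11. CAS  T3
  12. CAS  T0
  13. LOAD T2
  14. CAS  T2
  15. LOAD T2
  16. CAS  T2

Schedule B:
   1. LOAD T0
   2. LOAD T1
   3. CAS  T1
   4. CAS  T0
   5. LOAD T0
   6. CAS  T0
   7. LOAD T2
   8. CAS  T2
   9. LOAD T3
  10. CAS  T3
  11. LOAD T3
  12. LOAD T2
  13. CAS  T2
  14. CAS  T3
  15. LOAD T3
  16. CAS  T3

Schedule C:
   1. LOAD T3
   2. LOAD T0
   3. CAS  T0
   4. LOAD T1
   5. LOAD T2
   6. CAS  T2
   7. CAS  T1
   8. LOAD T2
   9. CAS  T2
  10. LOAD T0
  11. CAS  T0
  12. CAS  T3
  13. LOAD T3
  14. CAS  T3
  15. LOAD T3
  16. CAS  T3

Tracing schedule A:
1. LOAD T3 → mem=5 r[T3]=5 [LOAD]
2. LOAD T0 → mem=5 r[T0]=5 [LOAD]
3. CAS T3 → mem=6 r[T3]=5 [OK]
4. CAS T0 → mem=6 r[T0]=5 [RETRY]
5. LOAD T0 → mem=6 r[T0]=6 [LOAD]
6. LOAD T3 → mem=6 r[T3]=6 [LOAD]
7. CAS T3 → mem=7 r[T3]=6 [OK]
8. LOAD T1 → mem=7 r[T1]=7 [LOAD]
9. CAS T1 → mem=8 r[T1]=7 [OK]
10. LOAD T3 → mem=8 r[T3]=8 [LOAD]
11. CAS T3 → mem=9 r[T3]=8 [OK]
12. CAS T0 → mem=9 r[T0]=6 [RETRY]
13. LOAD T2 → mem=9 r[T2]=9 [LOAD]
14. CAS T2 → mem=10 r[T2]=9 [OK]
15. LOAD T2 → mem=10 r[T2]=10 [LOAD]
16. CAS T2 → mem=11 r[T2]=10 [OK]

A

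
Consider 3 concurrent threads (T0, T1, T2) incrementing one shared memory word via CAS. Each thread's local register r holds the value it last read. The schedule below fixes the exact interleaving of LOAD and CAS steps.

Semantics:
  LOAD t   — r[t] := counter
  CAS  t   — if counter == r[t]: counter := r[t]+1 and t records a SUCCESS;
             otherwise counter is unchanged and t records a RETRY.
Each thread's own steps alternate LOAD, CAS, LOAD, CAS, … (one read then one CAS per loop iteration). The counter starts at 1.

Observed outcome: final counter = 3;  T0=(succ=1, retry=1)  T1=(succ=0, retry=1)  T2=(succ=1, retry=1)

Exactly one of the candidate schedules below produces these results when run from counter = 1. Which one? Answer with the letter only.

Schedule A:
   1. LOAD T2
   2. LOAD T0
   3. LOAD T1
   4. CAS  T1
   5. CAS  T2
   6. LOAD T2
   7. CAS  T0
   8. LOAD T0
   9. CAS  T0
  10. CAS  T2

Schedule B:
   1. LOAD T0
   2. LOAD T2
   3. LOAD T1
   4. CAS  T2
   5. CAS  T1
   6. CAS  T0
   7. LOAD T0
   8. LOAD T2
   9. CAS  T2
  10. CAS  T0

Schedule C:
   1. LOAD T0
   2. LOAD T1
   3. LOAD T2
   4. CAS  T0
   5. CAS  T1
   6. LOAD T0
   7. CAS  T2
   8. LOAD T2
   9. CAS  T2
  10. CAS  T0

C

Simulating candidate C:
   1) LOAD T0:  M=1  r_T0=1
   2) LOAD T1:  M=1  r_T1=1
   3) LOAD T2:  M=1  r_T2=1
   4) CAS  T0:  M=2  r_T0=1 ✓
   5) CAS  T1:  M=2  r_T1=1 ✗
   6) LOAD T0:  M=2  r_T0=2
   7) CAS  T2:  M=2  r_T2=1 ✗
   8) LOAD T2:  M=2  r_T2=2
   9) CAS  T2:  M=3  r_T2=2 ✓
  10) CAS  T0:  M=3  r_T0=2 ✗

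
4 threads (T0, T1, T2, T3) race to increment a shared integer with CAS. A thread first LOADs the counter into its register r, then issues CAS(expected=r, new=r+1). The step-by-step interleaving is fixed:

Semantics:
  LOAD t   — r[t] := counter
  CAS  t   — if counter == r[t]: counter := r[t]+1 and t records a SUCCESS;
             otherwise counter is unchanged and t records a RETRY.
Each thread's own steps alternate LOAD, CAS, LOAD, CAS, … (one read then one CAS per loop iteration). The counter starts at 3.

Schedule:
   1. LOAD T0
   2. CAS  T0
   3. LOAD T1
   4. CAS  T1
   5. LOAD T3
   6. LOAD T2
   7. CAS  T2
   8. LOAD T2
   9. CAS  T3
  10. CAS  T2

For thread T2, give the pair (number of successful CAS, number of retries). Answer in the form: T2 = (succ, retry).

T0 LOAD — after: cnt=3, r=3 — load
T0 CAS — after: cnt=4, r=3 — ok
T1 LOAD — after: cnt=4, r=4 — load
T1 CAS — after: cnt=5, r=4 — ok
T3 LOAD — after: cnt=5, r=5 — load
T2 LOAD — after: cnt=5, r=5 — load
T2 CAS — after: cnt=6, r=5 — ok
T2 LOAD — after: cnt=6, r=6 — load
T3 CAS — after: cnt=6, r=5 — retry
T2 CAS — after: cnt=7, r=6 — ok

T2 = (2, 0)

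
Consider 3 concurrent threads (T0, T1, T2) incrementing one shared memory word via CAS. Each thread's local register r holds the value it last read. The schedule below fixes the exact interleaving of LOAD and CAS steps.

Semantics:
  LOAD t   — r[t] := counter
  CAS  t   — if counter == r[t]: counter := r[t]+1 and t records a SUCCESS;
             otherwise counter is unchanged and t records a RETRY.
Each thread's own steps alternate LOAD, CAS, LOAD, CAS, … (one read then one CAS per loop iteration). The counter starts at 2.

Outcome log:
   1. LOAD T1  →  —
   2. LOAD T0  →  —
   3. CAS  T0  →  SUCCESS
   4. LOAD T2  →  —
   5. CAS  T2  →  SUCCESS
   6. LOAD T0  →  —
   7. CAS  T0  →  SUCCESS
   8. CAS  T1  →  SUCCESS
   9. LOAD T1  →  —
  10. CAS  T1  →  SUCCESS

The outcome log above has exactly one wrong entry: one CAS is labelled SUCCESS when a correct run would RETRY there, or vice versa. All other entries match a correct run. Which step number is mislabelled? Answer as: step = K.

step = 8

Correct run:
#1 T1 reads 2
#2 T0 reads 2
#3 T0 CAS(2→3) writes; counter now 3
#4 T2 reads 3
#5 T2 CAS(3→4) writes; counter now 4
#6 T0 reads 4
#7 T0 CAS(4→5) writes; counter now 5
#8 T1 CAS(2→3) fails; counter now 5
#9 T1 reads 5
#10 T1 CAS(5→6) writes; counter now 6
Log disagrees first at step 8.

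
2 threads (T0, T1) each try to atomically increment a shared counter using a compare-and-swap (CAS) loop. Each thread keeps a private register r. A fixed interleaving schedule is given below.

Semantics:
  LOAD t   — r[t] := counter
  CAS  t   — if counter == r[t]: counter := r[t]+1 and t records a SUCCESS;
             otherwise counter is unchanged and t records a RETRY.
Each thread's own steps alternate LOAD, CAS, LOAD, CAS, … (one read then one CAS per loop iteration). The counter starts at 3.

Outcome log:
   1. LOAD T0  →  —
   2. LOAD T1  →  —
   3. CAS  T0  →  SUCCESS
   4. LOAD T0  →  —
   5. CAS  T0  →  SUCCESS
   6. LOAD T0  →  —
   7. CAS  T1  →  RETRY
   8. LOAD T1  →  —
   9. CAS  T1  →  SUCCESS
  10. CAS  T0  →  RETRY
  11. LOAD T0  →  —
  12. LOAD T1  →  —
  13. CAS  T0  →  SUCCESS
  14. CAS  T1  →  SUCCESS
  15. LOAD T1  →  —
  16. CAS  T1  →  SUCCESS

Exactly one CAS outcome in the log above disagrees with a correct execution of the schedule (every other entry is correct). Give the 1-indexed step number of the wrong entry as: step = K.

step = 14

Reference trace:
   1) LOAD T0:  M=3  r_T0=3
   2) LOAD T1:  M=3  r_T1=3
   3) CAS  T0:  M=4  r_T0=3 ✓
   4) LOAD T0:  M=4  r_T0=4
   5) CAS  T0:  M=5  r_T0=4 ✓
   6) LOAD T0:  M=5  r_T0=5
   7) CAS  T1:  M=5  r_T1=3 ✗
   8) LOAD T1:  M=5  r_T1=5
   9) CAS  T1:  M=6  r_T1=5 ✓
  10) CAS  T0:  M=6  r_T0=5 ✗
  11) LOAD T0:  M=6  r_T0=6
  12) LOAD T1:  M=6  r_T1=6
  13) CAS  T0:  M=7  r_T0=6 ✓
  14) CAS  T1:  M=7  r_T1=6 ✗
  15) LOAD T1:  M=7  r_T1=7
  16) CAS  T1:  M=8  r_T1=7 ✓
Flip is step 14.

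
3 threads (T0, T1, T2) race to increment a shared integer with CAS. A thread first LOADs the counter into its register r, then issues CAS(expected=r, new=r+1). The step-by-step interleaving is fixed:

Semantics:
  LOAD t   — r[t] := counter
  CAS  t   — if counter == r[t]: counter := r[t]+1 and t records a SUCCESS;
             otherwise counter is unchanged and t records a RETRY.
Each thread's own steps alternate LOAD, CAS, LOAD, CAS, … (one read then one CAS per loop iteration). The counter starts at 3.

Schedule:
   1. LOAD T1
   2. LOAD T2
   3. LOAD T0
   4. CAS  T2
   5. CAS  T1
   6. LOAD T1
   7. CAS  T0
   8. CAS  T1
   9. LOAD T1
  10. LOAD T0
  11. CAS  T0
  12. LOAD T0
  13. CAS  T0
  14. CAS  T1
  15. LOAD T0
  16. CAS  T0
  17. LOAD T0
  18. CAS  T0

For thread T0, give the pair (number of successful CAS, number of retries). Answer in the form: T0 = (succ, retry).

T0 = (4, 1)

   1) LOAD T1:  M=3  r_T1=3
   2) LOAD T2:  M=3  r_T2=3
   3) LOAD T0:  M=3  r_T0=3
   4) CAS  T2:  M=4  r_T2=3 ✓
   5) CAS  T1:  M=4  r_T1=3 ✗
   6) LOAD T1:  M=4  r_T1=4
   7) CAS  T0:  M=4  r_T0=3 ✗
   8) CAS  T1:  M=5  r_T1=4 ✓
   9) LOAD T1:  M=5  r_T1=5
  10) LOAD T0:  M=5  r_T0=5
  11) CAS  T0:  M=6  r_T0=5 ✓
  12) LOAD T0:  M=6  r_T0=6
  13) CAS  T0:  M=7  r_T0=6 ✓
  14) CAS  T1:  M=7  r_T1=5 ✗
  15) LOAD T0:  M=7  r_T0=7
  16) CAS  T0:  M=8  r_T0=7 ✓
  17) LOAD T0:  M=8  r_T0=8
  18) CAS  T0:  M=9  r_T0=8 ✓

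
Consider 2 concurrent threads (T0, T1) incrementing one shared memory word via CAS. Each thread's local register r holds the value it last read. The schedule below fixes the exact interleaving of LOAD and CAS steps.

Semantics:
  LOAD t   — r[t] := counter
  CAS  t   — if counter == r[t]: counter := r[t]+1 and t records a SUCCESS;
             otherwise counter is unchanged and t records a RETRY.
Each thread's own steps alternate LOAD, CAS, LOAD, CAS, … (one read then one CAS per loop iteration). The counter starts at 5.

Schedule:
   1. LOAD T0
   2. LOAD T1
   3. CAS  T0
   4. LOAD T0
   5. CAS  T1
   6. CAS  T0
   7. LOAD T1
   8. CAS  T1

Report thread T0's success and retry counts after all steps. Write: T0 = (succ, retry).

#1 T0 reads 5
#2 T1 reads 5
#3 T0 CAS(5→6) writes; counter now 6
#4 T0 reads 6
#5 T1 CAS(5→6) fails; counter now 6
#6 T0 CAS(6→7) writes; counter now 7
#7 T1 reads 7
#8 T1 CAS(7→8) writes; counter now 8

T0 = (2, 0)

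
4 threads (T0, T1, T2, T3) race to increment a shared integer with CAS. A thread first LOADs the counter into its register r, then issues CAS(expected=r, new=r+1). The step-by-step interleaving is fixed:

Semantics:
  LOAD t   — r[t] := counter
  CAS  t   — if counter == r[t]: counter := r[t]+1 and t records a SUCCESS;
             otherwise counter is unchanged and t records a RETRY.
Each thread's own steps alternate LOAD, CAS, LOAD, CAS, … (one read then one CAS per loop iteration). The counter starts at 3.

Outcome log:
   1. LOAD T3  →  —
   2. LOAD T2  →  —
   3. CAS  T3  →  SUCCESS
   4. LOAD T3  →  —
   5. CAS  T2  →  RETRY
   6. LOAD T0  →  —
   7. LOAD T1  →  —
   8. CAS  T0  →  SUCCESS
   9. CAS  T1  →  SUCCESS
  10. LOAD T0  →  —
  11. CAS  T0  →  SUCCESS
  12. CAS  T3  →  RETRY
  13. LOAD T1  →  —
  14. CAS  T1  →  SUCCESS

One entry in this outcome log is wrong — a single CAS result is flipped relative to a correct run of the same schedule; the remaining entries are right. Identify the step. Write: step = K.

step = 9

Correct run:
1. LOAD T3 → mem=3 r[T3]=3 [LOAD]
2. LOAD T2 → mem=3 r[T2]=3 [LOAD]
3. CAS T3 → mem=4 r[T3]=3 [OK]
4. LOAD T3 → mem=4 r[T3]=4 [LOAD]
5. CAS T2 → mem=4 r[T2]=3 [RETRY]
6. LOAD T0 → mem=4 r[T0]=4 [LOAD]
7. LOAD T1 → mem=4 r[T1]=4 [LOAD]
8. CAS T0 → mem=5 r[T0]=4 [OK]
9. CAS T1 → mem=5 r[T1]=4 [RETRY]
10. LOAD T0 → mem=5 r[T0]=5 [LOAD]
11. CAS T0 → mem=6 r[T0]=5 [OK]
12. CAS T3 → mem=6 r[T3]=4 [RETRY]
13. LOAD T1 → mem=6 r[T1]=6 [LOAD]
14. CAS T1 → mem=7 r[T1]=6 [OK]
Mismatch at 9.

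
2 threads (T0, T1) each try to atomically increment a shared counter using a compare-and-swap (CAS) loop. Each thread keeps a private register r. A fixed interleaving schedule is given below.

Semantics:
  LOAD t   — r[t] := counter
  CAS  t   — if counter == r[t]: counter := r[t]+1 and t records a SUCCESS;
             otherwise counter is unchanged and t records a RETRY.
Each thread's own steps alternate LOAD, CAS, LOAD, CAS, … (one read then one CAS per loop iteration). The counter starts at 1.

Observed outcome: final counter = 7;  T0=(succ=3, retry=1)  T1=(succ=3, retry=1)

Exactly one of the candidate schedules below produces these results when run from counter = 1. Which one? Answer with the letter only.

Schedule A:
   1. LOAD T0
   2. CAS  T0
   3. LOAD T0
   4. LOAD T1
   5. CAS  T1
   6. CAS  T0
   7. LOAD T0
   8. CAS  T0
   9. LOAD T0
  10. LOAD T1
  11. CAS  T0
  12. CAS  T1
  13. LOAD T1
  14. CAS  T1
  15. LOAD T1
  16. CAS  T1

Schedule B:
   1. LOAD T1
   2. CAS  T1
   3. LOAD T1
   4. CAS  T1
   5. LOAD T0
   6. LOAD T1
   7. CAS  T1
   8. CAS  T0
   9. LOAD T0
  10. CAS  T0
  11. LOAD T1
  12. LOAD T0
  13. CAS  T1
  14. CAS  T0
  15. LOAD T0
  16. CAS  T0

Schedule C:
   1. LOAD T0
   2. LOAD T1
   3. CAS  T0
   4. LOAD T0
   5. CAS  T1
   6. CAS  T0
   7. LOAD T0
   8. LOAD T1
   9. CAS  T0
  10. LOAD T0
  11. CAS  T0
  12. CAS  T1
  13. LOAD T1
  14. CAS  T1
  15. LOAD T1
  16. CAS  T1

A

Tracing schedule A:
step 1: T0 LOAD ⇒ load; ctr=1 reg=1
step 2: T0 CAS ⇒ ok; ctr=2 reg=1
step 3: T0 LOAD ⇒ load; ctr=2 reg=2
step 4: T1 LOAD ⇒ load; ctr=2 reg=2
step 5: T1 CAS ⇒ ok; ctr=3 reg=2
step 6: T0 CAS ⇒ retry; ctr=3 reg=2
step 7: T0 LOAD ⇒ load; ctr=3 reg=3
step 8: T0 CAS ⇒ ok; ctr=4 reg=3
step 9: T0 LOAD ⇒ load; ctr=4 reg=4
step 10: T1 LOAD ⇒ load; ctr=4 reg=4
step 11: T0 CAS ⇒ ok; ctr=5 reg=4
step 12: T1 CAS ⇒ retry; ctr=5 reg=4
step 13: T1 LOAD ⇒ load; ctr=5 reg=5
step 14: T1 CAS ⇒ ok; ctr=6 reg=5
step 15: T1 LOAD ⇒ load; ctr=6 reg=6
step 16: T1 CAS ⇒ ok; ctr=7 reg=6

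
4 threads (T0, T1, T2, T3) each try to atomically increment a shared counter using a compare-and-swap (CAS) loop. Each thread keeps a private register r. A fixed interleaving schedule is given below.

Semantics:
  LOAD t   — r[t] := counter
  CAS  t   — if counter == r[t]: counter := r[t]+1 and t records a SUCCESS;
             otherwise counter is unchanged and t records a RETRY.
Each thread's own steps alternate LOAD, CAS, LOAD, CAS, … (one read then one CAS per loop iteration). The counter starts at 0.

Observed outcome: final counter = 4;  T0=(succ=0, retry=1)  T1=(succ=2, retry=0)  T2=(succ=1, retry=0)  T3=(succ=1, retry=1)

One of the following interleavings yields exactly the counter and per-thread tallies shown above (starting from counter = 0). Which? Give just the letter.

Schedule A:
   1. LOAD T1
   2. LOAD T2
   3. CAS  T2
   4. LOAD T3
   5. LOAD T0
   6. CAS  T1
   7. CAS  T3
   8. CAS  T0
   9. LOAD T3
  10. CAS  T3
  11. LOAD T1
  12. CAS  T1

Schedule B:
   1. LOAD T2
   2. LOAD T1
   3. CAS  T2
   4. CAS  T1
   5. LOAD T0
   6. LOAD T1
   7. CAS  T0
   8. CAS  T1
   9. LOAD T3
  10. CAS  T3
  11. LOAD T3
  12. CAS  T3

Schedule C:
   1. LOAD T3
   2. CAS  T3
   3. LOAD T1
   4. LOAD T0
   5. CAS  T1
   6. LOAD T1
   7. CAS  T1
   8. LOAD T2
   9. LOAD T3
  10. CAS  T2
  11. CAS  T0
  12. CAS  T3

Simulating candidate C:
T3 LOAD — after: cnt=0, r=0 — load
T3 CAS — after: cnt=1, r=0 — ok
T1 LOAD — after: cnt=1, r=1 — load
T0 LOAD — after: cnt=1, r=1 — load
T1 CAS — after: cnt=2, r=1 — ok
T1 LOAD — after: cnt=2, r=2 — load
T1 CAS — after: cnt=3, r=2 — ok
T2 LOAD — after: cnt=3, r=3 — load
T3 LOAD — after: cnt=3, r=3 — load
T2 CAS — after: cnt=4, r=3 — ok
T0 CAS — after: cnt=4, r=1 — retry
T3 CAS — after: cnt=4, r=3 — retry

C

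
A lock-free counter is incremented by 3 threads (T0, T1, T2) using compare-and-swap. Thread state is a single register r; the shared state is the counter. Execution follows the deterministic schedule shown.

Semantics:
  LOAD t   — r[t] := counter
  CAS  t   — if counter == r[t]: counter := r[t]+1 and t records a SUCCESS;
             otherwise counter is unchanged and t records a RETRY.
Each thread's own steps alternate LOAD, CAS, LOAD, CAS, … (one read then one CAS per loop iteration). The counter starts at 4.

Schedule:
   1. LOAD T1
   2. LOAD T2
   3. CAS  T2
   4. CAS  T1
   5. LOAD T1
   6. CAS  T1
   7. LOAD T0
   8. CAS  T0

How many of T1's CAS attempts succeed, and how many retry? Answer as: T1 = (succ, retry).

step 1: T1 LOAD ⇒ load; ctr=4 reg=4
step 2: T2 LOAD ⇒ load; ctr=4 reg=4
step 3: T2 CAS ⇒ ok; ctr=5 reg=4
step 4: T1 CAS ⇒ retry; ctr=5 reg=4
step 5: T1 LOAD ⇒ load; ctr=5 reg=5
step 6: T1 CAS ⇒ ok; ctr=6 reg=5
step 7: T0 LOAD ⇒ load; ctr=6 reg=6
step 8: T0 CAS ⇒ ok; ctr=7 reg=6

T1 = (1, 1)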